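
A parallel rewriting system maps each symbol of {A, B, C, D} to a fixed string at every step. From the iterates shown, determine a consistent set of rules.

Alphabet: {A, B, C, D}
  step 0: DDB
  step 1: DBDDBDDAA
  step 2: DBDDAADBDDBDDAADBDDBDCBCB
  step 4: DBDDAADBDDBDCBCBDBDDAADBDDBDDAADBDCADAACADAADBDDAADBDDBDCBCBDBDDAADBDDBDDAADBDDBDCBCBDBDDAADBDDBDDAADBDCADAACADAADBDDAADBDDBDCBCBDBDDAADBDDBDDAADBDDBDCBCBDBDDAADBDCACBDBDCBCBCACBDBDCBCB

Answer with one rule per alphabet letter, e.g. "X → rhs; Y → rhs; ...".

  step 1 ⇒ step 2: DBDDBDDAA ⇒ DBD·DAA·DBD·DBD·DAA·DBD·DBD·CB·CB
    A ↦ CB
    B ↦ DAA
    D ↦ DBD
    C ↦ CA  (constrained at step 2)

A->CB, B->DAA, C->CA, D->DBD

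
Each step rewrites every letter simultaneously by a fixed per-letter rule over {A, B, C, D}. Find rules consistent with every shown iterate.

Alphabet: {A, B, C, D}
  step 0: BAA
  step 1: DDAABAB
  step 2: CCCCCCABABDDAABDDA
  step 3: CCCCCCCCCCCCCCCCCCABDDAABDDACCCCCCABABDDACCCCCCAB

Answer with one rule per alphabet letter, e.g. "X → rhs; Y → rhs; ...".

  step 2 ⇒ step 3: CCCCCCABABDDAABDDA ⇒ CCC·CCC·CCC·CCC·CCC·CCC·AB·DDA·AB·DDA·CCC·CCC·AB·AB·DDA·CCC·CCC·AB
    A ↦ AB
    B ↦ DDA
    C ↦ CCC
    D ↦ CCC

A->AB, B->DDA, C->CCC, D->CCC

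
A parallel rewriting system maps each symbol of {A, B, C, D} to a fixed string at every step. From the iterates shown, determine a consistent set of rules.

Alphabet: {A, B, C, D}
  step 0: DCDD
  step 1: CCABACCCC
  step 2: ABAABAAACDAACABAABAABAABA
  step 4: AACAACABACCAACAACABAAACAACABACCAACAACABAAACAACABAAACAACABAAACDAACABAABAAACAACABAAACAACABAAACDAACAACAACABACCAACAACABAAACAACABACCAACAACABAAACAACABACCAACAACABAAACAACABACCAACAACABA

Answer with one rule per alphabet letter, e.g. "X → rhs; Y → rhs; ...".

  step 1 ⇒ step 2: CCABACCCC ⇒ ABA·ABA·AAC·D·AAC·ABA·ABA·ABA·ABA
    A ↦ AAC
    B ↦ D
    C ↦ ABA
  step 0 ⇒ step 1: DCDD ⇒ CC·ABA·CC·CC
    D ↦ CC

A->AAC, B->D, C->ABA, D->CC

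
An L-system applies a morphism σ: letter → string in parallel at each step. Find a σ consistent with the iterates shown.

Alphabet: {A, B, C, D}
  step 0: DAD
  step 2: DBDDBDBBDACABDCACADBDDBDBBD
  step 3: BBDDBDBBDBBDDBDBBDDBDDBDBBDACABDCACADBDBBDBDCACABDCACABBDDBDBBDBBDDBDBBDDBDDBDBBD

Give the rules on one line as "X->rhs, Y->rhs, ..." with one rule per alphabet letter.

  step 2 ⇒ step 3: DBDDBDBBDACABDCACADBDDBDBBD ⇒ BBD·DBD·BBD·BBD·DBD·BBD·DBD·DBD·BBD·ACA·BDC·ACA·DBD·BBD·BDC·ACA·BDC·ACA·BBD·DBD·BBD·BBD·DBD·BBD·DBD·DBD·BBD
    A ↦ ACA
    B ↦ DBD
    C ↦ BDC
    D ↦ BBD

A->ACA, B->DBD, C->BDC, D->BBD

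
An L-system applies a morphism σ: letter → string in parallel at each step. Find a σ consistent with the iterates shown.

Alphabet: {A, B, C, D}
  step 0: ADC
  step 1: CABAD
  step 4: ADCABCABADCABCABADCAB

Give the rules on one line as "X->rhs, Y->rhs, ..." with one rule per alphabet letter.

A->C, B->AB, C->AD, D->AB

  step 0 ⇒ step 1: ADC ⇒ C·AB·AD
    A ↦ C
    C ↦ AD
    D ↦ AB
    B ↦ AB  (constrained at step 1)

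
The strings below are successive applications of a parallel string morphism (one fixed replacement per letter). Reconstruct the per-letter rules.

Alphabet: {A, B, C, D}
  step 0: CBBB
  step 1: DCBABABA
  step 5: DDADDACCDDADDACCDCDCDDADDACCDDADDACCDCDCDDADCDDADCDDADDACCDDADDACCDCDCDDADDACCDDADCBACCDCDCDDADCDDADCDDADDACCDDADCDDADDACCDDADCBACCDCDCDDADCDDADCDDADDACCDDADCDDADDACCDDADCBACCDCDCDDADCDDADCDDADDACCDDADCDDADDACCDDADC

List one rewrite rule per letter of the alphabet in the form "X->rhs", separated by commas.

A->CC, B->BA, C->DC, D->DDA

  step 0 ⇒ step 1: CBBB ⇒ DC·BA·BA·BA
    B ↦ BA
    C ↦ DC
    A ↦ CC  (constrained at step 1)
    D ↦ DDA  (constrained at step 1)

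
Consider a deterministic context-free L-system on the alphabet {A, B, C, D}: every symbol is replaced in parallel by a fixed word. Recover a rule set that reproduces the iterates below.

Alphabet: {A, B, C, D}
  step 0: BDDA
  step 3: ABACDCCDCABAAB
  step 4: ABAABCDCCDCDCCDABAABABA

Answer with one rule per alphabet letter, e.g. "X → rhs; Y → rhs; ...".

A->AB, B->A, C->CD, D->C

  step 3 ⇒ step 4: ABACDCCDCABAAB ⇒ AB·A·AB·CD·C·CD·CD·C·CD·AB·A·AB·AB·A
    A ↦ AB
    B ↦ A
    C ↦ CD
    D ↦ C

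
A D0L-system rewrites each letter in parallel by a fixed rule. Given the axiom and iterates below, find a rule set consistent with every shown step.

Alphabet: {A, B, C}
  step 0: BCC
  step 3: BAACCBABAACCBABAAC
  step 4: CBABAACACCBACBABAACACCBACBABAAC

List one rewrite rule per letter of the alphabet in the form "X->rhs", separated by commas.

  step 3 ⇒ step 4: BAACCBABAACCBABAAC ⇒ C·BA·BA·AC·AC·C·BA·C·BA·BA·AC·AC·C·BA·C·BA·BA·AC
    A ↦ BA
    B ↦ C
    C ↦ AC

A->BA, B->C, C->AC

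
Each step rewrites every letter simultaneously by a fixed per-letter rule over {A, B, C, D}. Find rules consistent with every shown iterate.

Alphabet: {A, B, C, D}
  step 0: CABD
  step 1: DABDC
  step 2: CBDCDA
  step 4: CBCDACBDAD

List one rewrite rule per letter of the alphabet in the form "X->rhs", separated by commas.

A->B, B->D, C->DA, D->C

  step 1 ⇒ step 2: DABDC ⇒ C·B·D·C·DA
    A ↦ B
    B ↦ D
    C ↦ DA
    D ↦ C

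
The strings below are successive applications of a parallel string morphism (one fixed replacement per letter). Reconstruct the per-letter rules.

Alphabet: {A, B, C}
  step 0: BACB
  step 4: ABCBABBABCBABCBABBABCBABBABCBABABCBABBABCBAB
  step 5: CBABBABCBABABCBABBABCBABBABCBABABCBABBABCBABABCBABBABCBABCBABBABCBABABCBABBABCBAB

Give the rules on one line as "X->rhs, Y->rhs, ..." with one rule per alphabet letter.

  step 4 ⇒ step 5: ABCBABBABCBABCBABBABCBABBABCBABABCBABBABCBAB ⇒ CB·AB·B·AB·CB·AB·AB·CB·AB·B·AB·CB·AB·B·AB·CB·AB·AB·CB·AB·B·AB·CB·AB·AB·CB·AB·B·AB·CB·AB·CB·AB·B·AB·CB·AB·AB·CB·AB·B·AB·CB·AB
    A ↦ CB
    B ↦ AB
    C ↦ B

A->CB, B->AB, C->B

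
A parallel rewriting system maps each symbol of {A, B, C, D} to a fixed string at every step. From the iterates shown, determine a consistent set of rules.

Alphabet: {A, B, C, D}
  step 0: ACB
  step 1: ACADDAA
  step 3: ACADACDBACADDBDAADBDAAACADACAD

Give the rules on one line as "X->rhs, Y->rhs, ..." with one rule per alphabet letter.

A->AC, B->DAA, C->AD, D->DB

  step 0 ⇒ step 1: ACB ⇒ AC·AD·DAA
    A ↦ AC
    B ↦ DAA
    C ↦ AD
    D ↦ DB  (constrained at step 1)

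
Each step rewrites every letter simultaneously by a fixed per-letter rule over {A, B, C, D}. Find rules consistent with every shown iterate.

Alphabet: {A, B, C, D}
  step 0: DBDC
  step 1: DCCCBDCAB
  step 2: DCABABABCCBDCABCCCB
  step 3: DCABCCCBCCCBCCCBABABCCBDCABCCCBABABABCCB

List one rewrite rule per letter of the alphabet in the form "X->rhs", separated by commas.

  step 2 ⇒ step 3: DCABABABCCBDCABCCCB ⇒ DC·AB·C·CCB·C·CCB·C·CCB·AB·AB·CCB·DC·AB·C·CCB·AB·AB·AB·CCB
    A ↦ C
    B ↦ CCB
    C ↦ AB
    D ↦ DC

A->C, B->CCB, C->AB, D->DC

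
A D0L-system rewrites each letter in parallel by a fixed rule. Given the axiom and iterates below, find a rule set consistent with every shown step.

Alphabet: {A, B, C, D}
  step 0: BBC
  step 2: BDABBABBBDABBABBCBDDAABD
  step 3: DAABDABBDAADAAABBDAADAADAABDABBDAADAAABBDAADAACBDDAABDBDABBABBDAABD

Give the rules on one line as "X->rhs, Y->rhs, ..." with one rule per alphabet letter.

  step 2 ⇒ step 3: BDABBABBBDABBABBCBDDAABD ⇒ DAA·BD·ABB·DAA·DAA·ABB·DAA·DAA·DAA·BD·ABB·DAA·DAA·ABB·DAA·DAA·CBD·DAA·BD·BD·ABB·ABB·DAA·BD
    A ↦ ABB
    B ↦ DAA
    C ↦ CBD
    D ↦ BD

A->ABB, B->DAA, C->CBD, D->BD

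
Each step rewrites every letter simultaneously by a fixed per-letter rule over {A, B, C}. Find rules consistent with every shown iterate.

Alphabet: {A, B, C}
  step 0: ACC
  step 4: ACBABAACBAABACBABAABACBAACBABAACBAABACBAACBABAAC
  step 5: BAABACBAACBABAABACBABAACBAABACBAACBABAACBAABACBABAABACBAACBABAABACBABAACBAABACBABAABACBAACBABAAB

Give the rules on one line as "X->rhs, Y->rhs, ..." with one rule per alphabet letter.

A->BA, B->AC, C->AB

  step 4 ⇒ step 5: ACBABAACBAABACBABAABACBAACBABAACBAABACBAACBABAAC ⇒ BA·AB·AC·BA·AC·BA·BA·AB·AC·BA·BA·AC·BA·AB·AC·BA·AC·BA·BA·AC·BA·AB·AC·BA·BA·AB·AC·BA·AC·BA·BA·AB·AC·BA·BA·AC·BA·AB·AC·BA·BA·AB·AC·BA·AC·BA·BA·AB
    A ↦ BA
    B ↦ AC
    C ↦ AB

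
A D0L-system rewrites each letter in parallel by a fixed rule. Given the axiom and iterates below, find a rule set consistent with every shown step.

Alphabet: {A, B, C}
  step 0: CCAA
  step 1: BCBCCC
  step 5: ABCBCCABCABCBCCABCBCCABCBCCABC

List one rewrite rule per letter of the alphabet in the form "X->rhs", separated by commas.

  step 0 ⇒ step 1: CCAA ⇒ BC·BC·C·C
    A ↦ C
    C ↦ BC
    B ↦ A  (constrained at step 1)

A->C, B->A, C->BC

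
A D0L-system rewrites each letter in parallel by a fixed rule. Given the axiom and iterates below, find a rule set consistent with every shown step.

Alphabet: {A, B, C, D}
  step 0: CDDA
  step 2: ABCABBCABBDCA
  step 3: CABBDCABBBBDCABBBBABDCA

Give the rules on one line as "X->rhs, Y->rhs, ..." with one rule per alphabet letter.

  step 2 ⇒ step 3: ABCABBCABBDCA ⇒ CA·BB·D·CA·BB·BB·D·CA·BB·BB·AB·D·CA
    A ↦ CA
    B ↦ BB
    C ↦ D
    D ↦ AB

A->CA, B->BB, C->D, D->AB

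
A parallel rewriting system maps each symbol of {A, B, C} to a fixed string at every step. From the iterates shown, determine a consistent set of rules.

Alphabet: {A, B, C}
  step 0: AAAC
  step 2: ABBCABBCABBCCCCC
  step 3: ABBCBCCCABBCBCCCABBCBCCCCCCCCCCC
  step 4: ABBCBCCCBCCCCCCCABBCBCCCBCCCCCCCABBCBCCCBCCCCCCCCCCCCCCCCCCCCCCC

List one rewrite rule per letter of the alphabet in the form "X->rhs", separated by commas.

A->AB, B->BC, C->CC

  step 3 ⇒ step 4: ABBCBCCCABBCBCCCABBCBCCCCCCCCCCC ⇒ AB·BC·BC·CC·BC·CC·CC·CC·AB·BC·BC·CC·BC·CC·CC·CC·AB·BC·BC·CC·BC·CC·CC·CC·CC·CC·CC·CC·CC·CC·CC·CC
    A ↦ AB
    B ↦ BC
    C ↦ CC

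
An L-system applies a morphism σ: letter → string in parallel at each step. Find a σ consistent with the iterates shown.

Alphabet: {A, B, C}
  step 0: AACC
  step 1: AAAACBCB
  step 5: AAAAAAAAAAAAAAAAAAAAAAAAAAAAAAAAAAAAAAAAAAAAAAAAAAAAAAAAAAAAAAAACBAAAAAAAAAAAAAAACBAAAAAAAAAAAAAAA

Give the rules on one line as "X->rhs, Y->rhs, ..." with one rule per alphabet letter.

  step 0 ⇒ step 1: AACC ⇒ AA·AA·CB·CB
    A ↦ AA
    C ↦ CB
    B ↦ A  (constrained at step 1)

A->AA, B->A, C->CB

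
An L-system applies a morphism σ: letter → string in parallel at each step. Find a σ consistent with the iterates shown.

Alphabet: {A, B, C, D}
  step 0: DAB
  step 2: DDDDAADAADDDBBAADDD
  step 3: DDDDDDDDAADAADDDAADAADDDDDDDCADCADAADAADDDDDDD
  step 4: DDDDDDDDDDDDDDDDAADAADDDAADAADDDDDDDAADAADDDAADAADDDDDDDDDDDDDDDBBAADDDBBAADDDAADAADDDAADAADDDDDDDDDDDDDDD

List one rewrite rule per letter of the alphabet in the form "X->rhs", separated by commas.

  step 3 ⇒ step 4: DDDDDDDDAADAADDDAADAADDDDDDDCADCADAADAADDDDDDD ⇒ DD·DD·DD·DD·DD·DD·DD·DD·AAD·AAD·DD·AAD·AAD·DD·DD·DD·AAD·AAD·DD·AAD·AAD·DD·DD·DD·DD·DD·DD·DD·BB·AAD·DD·BB·AAD·DD·AAD·AAD·DD·AAD·AAD·DD·DD·DD·DD·DD·DD·DD
    A ↦ AAD
    C ↦ BB
    D ↦ DD
  step 2 ⇒ step 3: DDDDAADAADDDBBAADDD ⇒ DD·DD·DD·DD·AAD·AAD·DD·AAD·AAD·DD·DD·DD·CAD·CAD·AAD·AAD·DD·DD·DD
    B ↦ CAD

A->AAD, B->CAD, C->BB, D->DD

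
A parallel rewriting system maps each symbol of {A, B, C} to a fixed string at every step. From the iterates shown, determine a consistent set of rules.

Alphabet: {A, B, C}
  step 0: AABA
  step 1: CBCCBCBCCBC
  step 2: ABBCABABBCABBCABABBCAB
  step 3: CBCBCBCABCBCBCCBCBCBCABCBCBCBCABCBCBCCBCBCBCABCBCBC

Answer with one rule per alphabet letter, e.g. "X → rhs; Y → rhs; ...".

  step 2 ⇒ step 3: ABBCABABBCABBCABABBCAB ⇒ CBC·BC·BC·AB·CBC·BC·CBC·BC·BC·AB·CBC·BC·BC·AB·CBC·BC·CBC·BC·BC·AB·CBC·BC
    A ↦ CBC
    B ↦ BC
    C ↦ AB

A->CBC, B->BC, C->AB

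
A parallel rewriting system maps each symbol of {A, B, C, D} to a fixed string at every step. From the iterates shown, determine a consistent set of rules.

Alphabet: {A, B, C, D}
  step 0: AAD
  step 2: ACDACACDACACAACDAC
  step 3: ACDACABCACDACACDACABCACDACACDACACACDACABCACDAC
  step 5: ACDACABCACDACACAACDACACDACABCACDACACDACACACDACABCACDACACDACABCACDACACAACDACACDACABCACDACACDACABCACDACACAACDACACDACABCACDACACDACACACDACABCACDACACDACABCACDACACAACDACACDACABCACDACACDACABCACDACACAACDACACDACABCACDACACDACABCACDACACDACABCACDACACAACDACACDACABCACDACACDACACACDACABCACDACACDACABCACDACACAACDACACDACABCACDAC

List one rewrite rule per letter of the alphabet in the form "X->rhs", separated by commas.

  step 2 ⇒ step 3: ACDACACDACACAACDAC ⇒ AC·DAC·ABC·AC·DAC·AC·DAC·ABC·AC·DAC·AC·DAC·AC·AC·DAC·ABC·AC·DAC
    A ↦ AC
    C ↦ DAC
    D ↦ ABC
    B ↦ AAC  (constrained at step 3)

A->AC, B->AAC, C->DAC, D->ABC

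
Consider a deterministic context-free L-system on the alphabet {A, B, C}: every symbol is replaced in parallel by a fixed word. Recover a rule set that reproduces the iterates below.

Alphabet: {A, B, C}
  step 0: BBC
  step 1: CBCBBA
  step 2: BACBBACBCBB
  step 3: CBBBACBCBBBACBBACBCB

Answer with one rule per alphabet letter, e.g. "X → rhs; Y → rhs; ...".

A->B, B->CB, C->BA

  step 2 ⇒ step 3: BACBBACBCBB ⇒ CB·B·BA·CB·CB·B·BA·CB·BA·CB·CB
    A ↦ B
    B ↦ CB
    C ↦ BA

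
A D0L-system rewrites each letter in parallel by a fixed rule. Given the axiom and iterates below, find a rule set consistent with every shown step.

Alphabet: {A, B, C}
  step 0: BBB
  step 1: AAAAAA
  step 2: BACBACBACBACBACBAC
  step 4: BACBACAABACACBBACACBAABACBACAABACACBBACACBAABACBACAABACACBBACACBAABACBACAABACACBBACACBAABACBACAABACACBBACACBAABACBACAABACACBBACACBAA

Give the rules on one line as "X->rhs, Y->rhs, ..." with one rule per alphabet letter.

A->BAC, B->AA, C->ACB

  step 1 ⇒ step 2: AAAAAA ⇒ BAC·BAC·BAC·BAC·BAC·BAC
    A ↦ BAC
  step 0 ⇒ step 1: BBB ⇒ AA·AA·AA
    B ↦ AA
    C ↦ ACB  (constrained at step 2)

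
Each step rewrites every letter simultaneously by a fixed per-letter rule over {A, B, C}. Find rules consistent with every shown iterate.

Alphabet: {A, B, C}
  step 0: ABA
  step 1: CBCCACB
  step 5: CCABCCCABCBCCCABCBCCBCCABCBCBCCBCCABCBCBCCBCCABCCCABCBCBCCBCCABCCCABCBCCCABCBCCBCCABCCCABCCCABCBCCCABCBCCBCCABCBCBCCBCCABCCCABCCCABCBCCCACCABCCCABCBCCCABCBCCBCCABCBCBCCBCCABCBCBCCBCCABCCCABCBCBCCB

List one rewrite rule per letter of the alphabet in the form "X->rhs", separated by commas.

A->CB, B->CCA, C->BC

  step 0 ⇒ step 1: ABA ⇒ CB·CCA·CB
    A ↦ CB
    B ↦ CCA
    C ↦ BC  (constrained at step 1)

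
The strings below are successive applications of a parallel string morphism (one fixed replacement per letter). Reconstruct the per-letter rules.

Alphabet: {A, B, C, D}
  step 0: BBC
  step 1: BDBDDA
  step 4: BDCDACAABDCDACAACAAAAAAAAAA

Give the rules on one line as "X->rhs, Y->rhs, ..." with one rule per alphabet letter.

A->AA, B->BD, C->DA, D->C

  step 0 ⇒ step 1: BBC ⇒ BD·BD·DA
    B ↦ BD
    C ↦ DA
    A ↦ AA  (constrained at step 1)
    D ↦ C  (constrained at step 1)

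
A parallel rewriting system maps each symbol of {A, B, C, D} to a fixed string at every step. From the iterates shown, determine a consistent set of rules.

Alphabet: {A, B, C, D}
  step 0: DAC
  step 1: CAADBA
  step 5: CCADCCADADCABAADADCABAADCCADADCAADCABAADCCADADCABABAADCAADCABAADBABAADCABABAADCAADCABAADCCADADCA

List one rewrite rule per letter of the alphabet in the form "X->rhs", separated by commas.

A->AD, B->CC, C->BA, D->CA

  step 0 ⇒ step 1: DAC ⇒ CA·AD·BA
    A ↦ AD
    C ↦ BA
    D ↦ CA
    B ↦ CC  (constrained at step 1)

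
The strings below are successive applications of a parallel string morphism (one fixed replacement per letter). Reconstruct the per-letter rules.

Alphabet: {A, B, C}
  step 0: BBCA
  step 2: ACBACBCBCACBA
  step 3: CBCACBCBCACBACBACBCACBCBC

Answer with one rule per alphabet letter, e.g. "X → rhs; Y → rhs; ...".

  step 2 ⇒ step 3: ACBACBCBCACBA ⇒ CBC·A·CB·CBC·A·CB·A·CB·A·CBC·A·CB·CBC
    A ↦ CBC
    B ↦ CB
    C ↦ A

A->CBC, B->CB, C->A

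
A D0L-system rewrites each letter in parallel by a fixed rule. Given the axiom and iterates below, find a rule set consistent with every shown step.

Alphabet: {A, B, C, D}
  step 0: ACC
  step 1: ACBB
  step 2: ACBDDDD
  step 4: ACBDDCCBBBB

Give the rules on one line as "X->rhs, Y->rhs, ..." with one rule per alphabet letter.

A->AC, B->DD, C->B, D->C

  step 1 ⇒ step 2: ACBB ⇒ AC·B·DD·DD
    A ↦ AC
    B ↦ DD
    C ↦ B
    D ↦ C  (constrained at step 2)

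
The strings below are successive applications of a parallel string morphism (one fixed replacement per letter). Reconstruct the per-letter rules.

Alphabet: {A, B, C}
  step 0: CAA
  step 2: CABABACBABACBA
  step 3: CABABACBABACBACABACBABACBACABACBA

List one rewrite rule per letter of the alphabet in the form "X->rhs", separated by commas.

  step 2 ⇒ step 3: CABABACBABACBA ⇒ CA·BA·BAC·BA·BAC·BA·CA·BAC·BA·BAC·BA·CA·BAC·BA
    A ↦ BA
    B ↦ BAC
    C ↦ CA

A->BA, B->BAC, C->CA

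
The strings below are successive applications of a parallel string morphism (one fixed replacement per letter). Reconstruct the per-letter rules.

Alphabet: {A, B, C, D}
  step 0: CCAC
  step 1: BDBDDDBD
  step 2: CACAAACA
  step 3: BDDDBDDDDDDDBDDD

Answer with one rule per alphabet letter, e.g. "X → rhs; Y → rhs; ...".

A->DD, B->C, C->BD, D->A

  step 2 ⇒ step 3: CACAAACA ⇒ BD·DD·BD·DD·DD·DD·BD·DD
    A ↦ DD
    C ↦ BD
  step 1 ⇒ step 2: BDBDDDBD ⇒ C·A·C·A·A·A·C·A
    B ↦ C
  step 1 ⇒ step 2: BDBDDDBD ⇒ C·A·C·A·A·A·C·A
    D ↦ A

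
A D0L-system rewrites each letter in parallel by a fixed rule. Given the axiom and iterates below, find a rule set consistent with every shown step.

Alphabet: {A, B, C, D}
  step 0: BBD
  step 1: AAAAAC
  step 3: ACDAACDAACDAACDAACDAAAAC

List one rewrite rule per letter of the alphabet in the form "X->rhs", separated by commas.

  step 0 ⇒ step 1: BBD ⇒ AA·AA·AC
    B ↦ AA
    D ↦ AC
    A ↦ DA  (constrained at step 1)
    C ↦ BD  (constrained at step 1)

A->DA, B->AA, C->BD, D->AC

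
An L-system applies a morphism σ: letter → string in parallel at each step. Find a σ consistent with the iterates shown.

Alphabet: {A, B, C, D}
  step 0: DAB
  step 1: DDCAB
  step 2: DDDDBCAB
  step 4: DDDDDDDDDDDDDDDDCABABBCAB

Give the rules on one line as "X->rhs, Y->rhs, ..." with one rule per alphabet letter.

A->C, B->AB, C->B, D->DD

  step 1 ⇒ step 2: DDCAB ⇒ DD·DD·B·C·AB
    A ↦ C
    B ↦ AB
    C ↦ B
    D ↦ DD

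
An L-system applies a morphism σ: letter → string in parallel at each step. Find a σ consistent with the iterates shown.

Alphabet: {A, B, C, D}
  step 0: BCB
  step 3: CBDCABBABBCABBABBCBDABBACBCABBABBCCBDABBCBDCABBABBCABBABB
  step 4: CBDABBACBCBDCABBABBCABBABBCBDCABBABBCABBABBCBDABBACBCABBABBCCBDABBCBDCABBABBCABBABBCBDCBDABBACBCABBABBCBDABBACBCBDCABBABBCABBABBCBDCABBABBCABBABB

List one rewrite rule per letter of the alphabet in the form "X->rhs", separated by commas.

  step 3 ⇒ step 4: CBDCABBABBCABBABBCBDABBACBCABBABBCCBDABBCBDCABBABBCABBABB ⇒ CBD·ABB·ACB·CBD·C·ABB·ABB·C·ABB·ABB·CBD·C·ABB·ABB·C·ABB·ABB·CBD·ABB·ACB·C·ABB·ABB·C·CBD·ABB·CBD·C·ABB·ABB·C·ABB·ABB·CBD·CBD·ABB·ACB·C·ABB·ABB·CBD·ABB·ACB·CBD·C·ABB·ABB·C·ABB·ABB·CBD·C·ABB·ABB·C·ABB·ABB
    A ↦ C
    B ↦ ABB
    C ↦ CBD
    D ↦ ACB

A->C, B->ABB, C->CBD, D->ACB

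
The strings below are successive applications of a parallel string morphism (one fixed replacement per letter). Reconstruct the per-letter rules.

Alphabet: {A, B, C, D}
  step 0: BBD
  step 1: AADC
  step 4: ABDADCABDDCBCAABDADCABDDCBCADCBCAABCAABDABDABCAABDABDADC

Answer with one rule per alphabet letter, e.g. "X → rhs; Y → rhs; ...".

  step 0 ⇒ step 1: BBD ⇒ A·A·DC
    B ↦ A
    D ↦ DC
    A ↦ ABD  (constrained at step 1)
    C ↦ BCA  (constrained at step 1)

A->ABD, B->A, C->BCA, D->DC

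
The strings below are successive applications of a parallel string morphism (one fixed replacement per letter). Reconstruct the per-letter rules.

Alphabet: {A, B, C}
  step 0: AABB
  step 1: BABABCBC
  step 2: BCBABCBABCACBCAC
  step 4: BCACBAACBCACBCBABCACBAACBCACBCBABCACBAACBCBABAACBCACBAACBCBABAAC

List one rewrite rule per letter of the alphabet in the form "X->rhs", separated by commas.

  step 1 ⇒ step 2: BABABCBC ⇒ BC·BA·BC·BA·BC·AC·BC·AC
    A ↦ BA
    B ↦ BC
    C ↦ AC

A->BA, B->BC, C->AC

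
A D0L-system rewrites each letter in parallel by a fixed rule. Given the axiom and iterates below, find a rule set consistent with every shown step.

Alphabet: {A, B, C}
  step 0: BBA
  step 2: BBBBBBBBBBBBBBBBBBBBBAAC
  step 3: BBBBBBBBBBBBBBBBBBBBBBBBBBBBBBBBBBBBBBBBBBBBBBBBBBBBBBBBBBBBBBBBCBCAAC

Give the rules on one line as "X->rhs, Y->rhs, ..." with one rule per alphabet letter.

A->BC, B->BBB, C->AAC

  step 2 ⇒ step 3: BBBBBBBBBBBBBBBBBBBBBAAC ⇒ BBB·BBB·BBB·BBB·BBB·BBB·BBB·BBB·BBB·BBB·BBB·BBB·BBB·BBB·BBB·BBB·BBB·BBB·BBB·BBB·BBB·BC·BC·AAC
    A ↦ BC
    B ↦ BBB
    C ↦ AAC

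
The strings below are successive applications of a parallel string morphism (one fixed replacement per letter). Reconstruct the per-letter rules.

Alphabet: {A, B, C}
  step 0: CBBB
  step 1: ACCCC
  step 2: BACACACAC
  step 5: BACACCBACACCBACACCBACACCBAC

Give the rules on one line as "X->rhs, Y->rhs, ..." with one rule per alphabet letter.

A->B, B->C, C->AC

  step 1 ⇒ step 2: ACCCC ⇒ B·AC·AC·AC·AC
    A ↦ B
    C ↦ AC
  step 0 ⇒ step 1: CBBB ⇒ AC·C·C·C
    B ↦ C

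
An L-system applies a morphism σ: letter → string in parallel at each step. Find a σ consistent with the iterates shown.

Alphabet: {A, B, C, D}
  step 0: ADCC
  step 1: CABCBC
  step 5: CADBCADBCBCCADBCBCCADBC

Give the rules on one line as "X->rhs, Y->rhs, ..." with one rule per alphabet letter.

  step 0 ⇒ step 1: ADCC ⇒ C·A·BC·BC
    A ↦ C
    C ↦ BC
    D ↦ A
    B ↦ D  (constrained at step 1)

A->C, B->D, C->BC, D->A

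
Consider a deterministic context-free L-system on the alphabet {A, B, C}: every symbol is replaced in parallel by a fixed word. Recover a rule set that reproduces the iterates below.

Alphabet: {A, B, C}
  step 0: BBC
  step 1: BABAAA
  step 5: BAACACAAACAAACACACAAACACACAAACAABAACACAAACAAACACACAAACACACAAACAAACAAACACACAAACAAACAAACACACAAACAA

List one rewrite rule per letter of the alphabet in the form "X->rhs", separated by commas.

A->AC, B->BA, C->AA

  step 0 ⇒ step 1: BBC ⇒ BA·BA·AA
    B ↦ BA
    C ↦ AA
    A ↦ AC  (constrained at step 1)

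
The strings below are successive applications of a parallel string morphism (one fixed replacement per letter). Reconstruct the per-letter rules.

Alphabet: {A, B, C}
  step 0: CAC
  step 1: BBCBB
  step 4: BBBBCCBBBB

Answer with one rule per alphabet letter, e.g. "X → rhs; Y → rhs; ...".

A->C, B->A, C->BB

  step 0 ⇒ step 1: CAC ⇒ BB·C·BB
    A ↦ C
    C ↦ BB
    B ↦ A  (constrained at step 1)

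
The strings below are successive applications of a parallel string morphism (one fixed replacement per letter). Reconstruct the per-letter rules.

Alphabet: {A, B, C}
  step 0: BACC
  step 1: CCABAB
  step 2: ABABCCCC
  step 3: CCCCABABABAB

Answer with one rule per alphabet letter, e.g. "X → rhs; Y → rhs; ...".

  step 2 ⇒ step 3: ABABCCCC ⇒ C·C·C·C·AB·AB·AB·AB
    A ↦ C
    B ↦ C
    C ↦ AB

A->C, B->C, C->AB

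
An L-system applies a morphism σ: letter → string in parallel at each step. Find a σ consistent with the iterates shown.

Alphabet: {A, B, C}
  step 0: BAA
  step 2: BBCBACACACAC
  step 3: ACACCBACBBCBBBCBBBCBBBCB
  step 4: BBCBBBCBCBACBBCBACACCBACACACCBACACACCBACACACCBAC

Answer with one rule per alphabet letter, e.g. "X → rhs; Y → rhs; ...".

A->BB, B->AC, C->CB

  step 3 ⇒ step 4: ACACCBACBBCBBBCBBBCBBBCB ⇒ BB·CB·BB·CB·CB·AC·BB·CB·AC·AC·CB·AC·AC·AC·CB·AC·AC·AC·CB·AC·AC·AC·CB·AC
    A ↦ BB
    B ↦ AC
    C ↦ CB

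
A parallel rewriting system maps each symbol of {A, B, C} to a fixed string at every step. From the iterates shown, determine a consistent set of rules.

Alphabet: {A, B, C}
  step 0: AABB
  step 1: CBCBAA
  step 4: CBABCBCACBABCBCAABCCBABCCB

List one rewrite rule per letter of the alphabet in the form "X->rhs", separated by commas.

A->CB, B->A, C->BC

  step 0 ⇒ step 1: AABB ⇒ CB·CB·A·A
    A ↦ CB
    B ↦ A
    C ↦ BC  (constrained at step 1)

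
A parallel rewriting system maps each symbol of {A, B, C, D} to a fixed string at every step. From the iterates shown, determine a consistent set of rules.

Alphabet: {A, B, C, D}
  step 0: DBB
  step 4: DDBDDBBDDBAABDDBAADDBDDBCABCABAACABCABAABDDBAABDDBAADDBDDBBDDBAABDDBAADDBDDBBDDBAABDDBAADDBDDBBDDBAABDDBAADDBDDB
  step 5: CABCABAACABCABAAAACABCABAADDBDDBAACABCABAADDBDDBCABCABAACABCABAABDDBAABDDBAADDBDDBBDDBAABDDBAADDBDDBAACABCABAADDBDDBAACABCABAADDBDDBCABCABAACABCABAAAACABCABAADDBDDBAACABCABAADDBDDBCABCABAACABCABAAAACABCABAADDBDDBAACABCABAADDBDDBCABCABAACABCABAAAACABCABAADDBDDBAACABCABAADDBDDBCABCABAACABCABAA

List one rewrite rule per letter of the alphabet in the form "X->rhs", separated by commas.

  step 4 ⇒ step 5: DDBDDBBDDBAABDDBAADDBDDBCABCABAACABCABAABDDBAABDDBAADDBDDBBDDBAABDDBAADDBDDBBDDBAABDDBAADDBDDBBDDBAABDDBAADDBDDB ⇒ CAB·CAB·AA·CAB·CAB·AA·AA·CAB·CAB·AA·DDB·DDB·AA·CAB·CAB·AA·DDB·DDB·CAB·CAB·AA·CAB·CAB·AA·B·DDB·AA·B·DDB·AA·DDB·DDB·B·DDB·AA·B·DDB·AA·DDB·DDB·AA·CAB·CAB·AA·DDB·DDB·AA·CAB·CAB·AA·DDB·DDB·CAB·CAB·AA·CAB·CAB·AA·AA·CAB·CAB·AA·DDB·DDB·AA·CAB·CAB·AA·DDB·DDB·CAB·CAB·AA·CAB·CAB·AA·AA·CAB·CAB·AA·DDB·DDB·AA·CAB·CAB·AA·DDB·DDB·CAB·CAB·AA·CAB·CAB·AA·AA·CAB·CAB·AA·DDB·DDB·AA·CAB·CAB·AA·DDB·DDB·CAB·CAB·AA·CAB·CAB·AA
    A ↦ DDB
    B ↦ AA
    C ↦ B
    D ↦ CAB

A->DDB, B->AA, C->B, D->CAB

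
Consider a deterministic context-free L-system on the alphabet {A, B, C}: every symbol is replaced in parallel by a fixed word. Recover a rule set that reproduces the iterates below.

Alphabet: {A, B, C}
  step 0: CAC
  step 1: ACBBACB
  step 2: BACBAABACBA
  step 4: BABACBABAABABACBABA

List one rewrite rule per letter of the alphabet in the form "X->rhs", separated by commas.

  step 1 ⇒ step 2: ACBBACB ⇒ B·ACB·A·A·B·ACB·A
    A ↦ B
    B ↦ A
    C ↦ ACB

A->B, B->A, C->ACB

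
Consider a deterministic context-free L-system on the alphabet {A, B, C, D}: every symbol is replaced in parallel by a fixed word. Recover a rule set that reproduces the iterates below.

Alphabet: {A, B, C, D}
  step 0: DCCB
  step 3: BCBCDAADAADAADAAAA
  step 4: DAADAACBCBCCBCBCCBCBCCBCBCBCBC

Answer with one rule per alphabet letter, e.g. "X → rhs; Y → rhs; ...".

A->BC, B->D, C->AA, D->C

  step 3 ⇒ step 4: BCBCDAADAADAADAAAA ⇒ D·AA·D·AA·C·BC·BC·C·BC·BC·C·BC·BC·C·BC·BC·BC·BC
    A ↦ BC
    B ↦ D
    C ↦ AA
    D ↦ C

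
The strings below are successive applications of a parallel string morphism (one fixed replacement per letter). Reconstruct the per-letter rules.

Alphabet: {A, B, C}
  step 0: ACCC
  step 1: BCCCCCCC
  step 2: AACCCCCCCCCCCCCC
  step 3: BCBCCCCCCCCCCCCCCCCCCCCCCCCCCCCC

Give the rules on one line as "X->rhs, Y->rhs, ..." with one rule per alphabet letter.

  step 2 ⇒ step 3: AACCCCCCCCCCCCCC ⇒ BC·BC·CC·CC·CC·CC·CC·CC·CC·CC·CC·CC·CC·CC·CC·CC
    A ↦ BC
    C ↦ CC
  step 1 ⇒ step 2: BCCCCCCC ⇒ AA·CC·CC·CC·CC·CC·CC·CC
    B ↦ AA

A->BC, B->AA, C->CC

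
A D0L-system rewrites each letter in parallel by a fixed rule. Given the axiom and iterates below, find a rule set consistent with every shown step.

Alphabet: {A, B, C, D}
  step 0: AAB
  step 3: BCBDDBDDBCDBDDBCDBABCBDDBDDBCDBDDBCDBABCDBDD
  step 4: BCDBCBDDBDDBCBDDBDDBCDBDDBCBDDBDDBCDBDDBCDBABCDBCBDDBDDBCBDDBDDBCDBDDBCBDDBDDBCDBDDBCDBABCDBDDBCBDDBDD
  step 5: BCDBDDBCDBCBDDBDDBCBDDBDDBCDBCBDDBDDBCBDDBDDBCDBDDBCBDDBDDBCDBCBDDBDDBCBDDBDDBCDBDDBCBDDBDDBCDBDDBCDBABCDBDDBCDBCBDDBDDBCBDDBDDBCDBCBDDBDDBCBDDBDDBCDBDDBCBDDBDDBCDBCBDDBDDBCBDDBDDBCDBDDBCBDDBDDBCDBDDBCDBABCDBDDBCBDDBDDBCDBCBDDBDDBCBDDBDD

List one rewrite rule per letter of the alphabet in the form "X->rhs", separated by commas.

A->DBA, B->BC, C->D, D->BDD

  step 4 ⇒ step 5: BCDBCBDDBDDBCBDDBDDBCDBDDBCBDDBDDBCDBDDBCDBABCDBCBDDBDDBCBDDBDDBCDBDDBCBDDBDDBCDBDDBCDBABCDBDDBCBDDBDD ⇒ BC·D·BDD·BC·D·BC·BDD·BDD·BC·BDD·BDD·BC·D·BC·BDD·BDD·BC·BDD·BDD·BC·D·BDD·BC·BDD·BDD·BC·D·BC·BDD·BDD·BC·BDD·BDD·BC·D·BDD·BC·BDD·BDD·BC·D·BDD·BC·DBA·BC·D·BDD·BC·D·BC·BDD·BDD·BC·BDD·BDD·BC·D·BC·BDD·BDD·BC·BDD·BDD·BC·D·BDD·BC·BDD·BDD·BC·D·BC·BDD·BDD·BC·BDD·BDD·BC·D·BDD·BC·BDD·BDD·BC·D·BDD·BC·DBA·BC·D·BDD·BC·BDD·BDD·BC·D·BC·BDD·BDD·BC·BDD·BDD
    A ↦ DBA
    B ↦ BC
    C ↦ D
    D ↦ BDD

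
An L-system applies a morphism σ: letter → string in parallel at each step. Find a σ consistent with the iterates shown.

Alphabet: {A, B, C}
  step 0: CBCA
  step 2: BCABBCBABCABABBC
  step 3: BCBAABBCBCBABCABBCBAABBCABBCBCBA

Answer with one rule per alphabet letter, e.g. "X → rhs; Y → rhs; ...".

  step 2 ⇒ step 3: BCABBCBABCABABBC ⇒ BC·BA·AB·BC·BC·BA·BC·AB·BC·BA·AB·BC·AB·BC·BC·BA
    A ↦ AB
    B ↦ BC
    C ↦ BA

A->AB, B->BC, C->BA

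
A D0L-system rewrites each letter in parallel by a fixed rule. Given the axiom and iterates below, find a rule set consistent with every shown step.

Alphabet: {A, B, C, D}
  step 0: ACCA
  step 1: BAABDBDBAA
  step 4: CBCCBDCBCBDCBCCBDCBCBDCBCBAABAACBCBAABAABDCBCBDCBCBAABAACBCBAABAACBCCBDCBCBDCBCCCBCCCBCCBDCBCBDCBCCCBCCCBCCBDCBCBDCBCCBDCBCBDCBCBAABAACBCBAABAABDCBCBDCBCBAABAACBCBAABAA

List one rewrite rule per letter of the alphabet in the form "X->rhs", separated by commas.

  step 0 ⇒ step 1: ACCA ⇒ BAA·BD·BD·BAA
    A ↦ BAA
    C ↦ BD
    B ↦ CBC  (constrained at step 1)
    D ↦ C  (constrained at step 1)

A->BAA, B->CBC, C->BD, D->C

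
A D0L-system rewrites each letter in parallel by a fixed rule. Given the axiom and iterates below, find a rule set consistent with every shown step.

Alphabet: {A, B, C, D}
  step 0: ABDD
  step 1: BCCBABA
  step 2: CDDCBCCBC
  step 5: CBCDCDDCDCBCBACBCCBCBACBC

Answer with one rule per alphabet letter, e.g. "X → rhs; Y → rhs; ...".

  step 1 ⇒ step 2: BCCBABA ⇒ C·D·D·C·BC·C·BC
    A ↦ BC
    B ↦ C
    C ↦ D
  step 0 ⇒ step 1: ABDD ⇒ BC·C·BA·BA
    D ↦ BA

A->BC, B->C, C->D, D->BA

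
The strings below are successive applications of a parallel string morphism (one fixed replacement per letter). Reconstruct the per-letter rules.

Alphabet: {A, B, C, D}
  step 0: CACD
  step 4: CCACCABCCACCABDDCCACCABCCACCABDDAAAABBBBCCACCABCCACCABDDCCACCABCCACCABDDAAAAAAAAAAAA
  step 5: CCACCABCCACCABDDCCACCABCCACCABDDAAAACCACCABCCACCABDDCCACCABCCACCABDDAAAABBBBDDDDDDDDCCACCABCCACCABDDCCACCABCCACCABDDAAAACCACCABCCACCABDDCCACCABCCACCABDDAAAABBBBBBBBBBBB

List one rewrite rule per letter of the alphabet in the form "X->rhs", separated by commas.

  step 4 ⇒ step 5: CCACCABCCACCABDDCCACCABCCACCABDDAAAABBBBCCACCABCCACCABDDCCACCABCCACCABDDAAAAAAAAAAAA ⇒ CCA·CCA·B·CCA·CCA·B·DD·CCA·CCA·B·CCA·CCA·B·DD·AA·AA·CCA·CCA·B·CCA·CCA·B·DD·CCA·CCA·B·CCA·CCA·B·DD·AA·AA·B·B·B·B·DD·DD·DD·DD·CCA·CCA·B·CCA·CCA·B·DD·CCA·CCA·B·CCA·CCA·B·DD·AA·AA·CCA·CCA·B·CCA·CCA·B·DD·CCA·CCA·B·CCA·CCA·B·DD·AA·AA·B·B·B·B·B·B·B·B·B·B·B·B
    A ↦ B
    B ↦ DD
    C ↦ CCA
    D ↦ AA

A->B, B->DD, C->CCA, D->AA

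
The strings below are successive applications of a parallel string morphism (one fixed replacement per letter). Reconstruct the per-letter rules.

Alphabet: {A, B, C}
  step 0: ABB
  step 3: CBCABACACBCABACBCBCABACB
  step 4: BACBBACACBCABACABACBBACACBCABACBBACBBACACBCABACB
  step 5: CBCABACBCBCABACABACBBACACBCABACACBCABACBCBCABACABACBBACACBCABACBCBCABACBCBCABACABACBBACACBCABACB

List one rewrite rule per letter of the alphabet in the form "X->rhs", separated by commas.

  step 4 ⇒ step 5: BACBBACACBCABACABACBBACACBCABACBBACBBACACBCABACB ⇒ CB·CA·BA·CB·CB·CA·BA·CA·BA·CB·BA·CA·CB·CA·BA·CA·CB·CA·BA·CB·CB·CA·BA·CA·BA·CB·BA·CA·CB·CA·BA·CB·CB·CA·BA·CB·CB·CA·BA·CA·BA·CB·BA·CA·CB·CA·BA·CB
    A ↦ CA
    B ↦ CB
    C ↦ BA

A->CA, B->CB, C->BA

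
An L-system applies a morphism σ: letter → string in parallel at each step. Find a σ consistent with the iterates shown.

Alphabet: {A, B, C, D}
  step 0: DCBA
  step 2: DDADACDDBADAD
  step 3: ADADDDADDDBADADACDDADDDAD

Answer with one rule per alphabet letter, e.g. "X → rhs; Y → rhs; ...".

A->DD, B->AC, C->B, D->AD

  step 2 ⇒ step 3: DDADACDDBADAD ⇒ AD·AD·DD·AD·DD·B·AD·AD·AC·DD·AD·DD·AD
    A ↦ DD
    B ↦ AC
    C ↦ B
    D ↦ AD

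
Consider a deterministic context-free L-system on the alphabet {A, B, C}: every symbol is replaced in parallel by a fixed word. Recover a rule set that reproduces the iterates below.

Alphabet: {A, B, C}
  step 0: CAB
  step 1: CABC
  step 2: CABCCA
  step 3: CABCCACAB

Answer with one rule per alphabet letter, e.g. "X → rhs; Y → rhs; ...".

A->B, B->C, C->CA

  step 2 ⇒ step 3: CABCCA ⇒ CA·B·C·CA·CA·B
    A ↦ B
    B ↦ C
    C ↦ CA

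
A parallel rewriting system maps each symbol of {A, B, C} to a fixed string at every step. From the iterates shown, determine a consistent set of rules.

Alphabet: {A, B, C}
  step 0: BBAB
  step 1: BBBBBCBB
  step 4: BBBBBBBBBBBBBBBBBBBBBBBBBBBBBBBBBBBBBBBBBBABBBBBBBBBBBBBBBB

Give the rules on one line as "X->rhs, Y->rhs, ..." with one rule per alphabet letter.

  step 0 ⇒ step 1: BBAB ⇒ BB·BB·BC·BB
    A ↦ BC
    B ↦ BB
    C ↦ A  (constrained at step 1)

A->BC, B->BB, C->A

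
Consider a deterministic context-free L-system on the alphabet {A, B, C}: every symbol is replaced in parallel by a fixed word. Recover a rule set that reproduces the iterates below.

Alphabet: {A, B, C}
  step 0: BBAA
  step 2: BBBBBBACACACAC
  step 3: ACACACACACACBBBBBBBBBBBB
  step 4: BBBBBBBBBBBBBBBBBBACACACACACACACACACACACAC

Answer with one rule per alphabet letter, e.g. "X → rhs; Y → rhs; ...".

  step 3 ⇒ step 4: ACACACACACACBBBBBBBBBBBB ⇒ BB·B·BB·B·BB·B·BB·B·BB·B·BB·B·AC·AC·AC·AC·AC·AC·AC·AC·AC·AC·AC·AC
    A ↦ BB
    B ↦ AC
    C ↦ B

A->BB, B->AC, C->B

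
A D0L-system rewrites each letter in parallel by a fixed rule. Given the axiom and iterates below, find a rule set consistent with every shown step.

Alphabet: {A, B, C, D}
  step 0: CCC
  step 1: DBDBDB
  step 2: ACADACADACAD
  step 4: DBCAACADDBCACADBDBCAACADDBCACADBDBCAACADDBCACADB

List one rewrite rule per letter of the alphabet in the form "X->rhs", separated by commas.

A->CA, B->AD, C->DB, D->AC

  step 1 ⇒ step 2: DBDBDB ⇒ AC·AD·AC·AD·AC·AD
    B ↦ AD
    D ↦ AC
    A ↦ CA  (constrained at step 2)
  step 0 ⇒ step 1: CCC ⇒ DB·DB·DB
    C ↦ DB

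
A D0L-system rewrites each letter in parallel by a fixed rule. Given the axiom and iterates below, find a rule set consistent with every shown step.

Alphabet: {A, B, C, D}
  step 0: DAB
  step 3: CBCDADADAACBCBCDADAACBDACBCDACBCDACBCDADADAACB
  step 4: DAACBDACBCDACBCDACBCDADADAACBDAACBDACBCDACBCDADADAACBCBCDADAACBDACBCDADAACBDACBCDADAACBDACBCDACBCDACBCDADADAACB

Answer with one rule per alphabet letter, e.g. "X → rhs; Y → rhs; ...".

A->DA, B->ACB, C->DA, D->CBC

  step 3 ⇒ step 4: CBCDADADAACBCBCDADAACBDACBCDACBCDACBCDADADAACB ⇒ DA·ACB·DA·CBC·DA·CBC·DA·CBC·DA·DA·DA·ACB·DA·ACB·DA·CBC·DA·CBC·DA·DA·DA·ACB·CBC·DA·DA·ACB·DA·CBC·DA·DA·ACB·DA·CBC·DA·DA·ACB·DA·CBC·DA·CBC·DA·CBC·DA·DA·DA·ACB
    A ↦ DA
    B ↦ ACB
    C ↦ DA
    D ↦ CBC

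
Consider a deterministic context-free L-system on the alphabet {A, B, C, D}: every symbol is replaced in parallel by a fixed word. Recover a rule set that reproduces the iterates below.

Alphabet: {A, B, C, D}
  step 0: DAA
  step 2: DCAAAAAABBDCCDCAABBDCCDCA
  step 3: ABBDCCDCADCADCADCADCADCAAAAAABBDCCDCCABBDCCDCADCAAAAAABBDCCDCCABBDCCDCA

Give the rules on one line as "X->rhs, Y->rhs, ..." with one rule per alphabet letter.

  step 2 ⇒ step 3: DCAAAAAABBDCCDCAABBDCCDCA ⇒ ABB·DCC·DCA·DCA·DCA·DCA·DCA·DCA·AA·AA·ABB·DCC·DCC·ABB·DCC·DCA·DCA·AA·AA·ABB·DCC·DCC·ABB·DCC·DCA
    A ↦ DCA
    B ↦ AA
    C ↦ DCC
    D ↦ ABB

A->DCA, B->AA, C->DCC, D->ABB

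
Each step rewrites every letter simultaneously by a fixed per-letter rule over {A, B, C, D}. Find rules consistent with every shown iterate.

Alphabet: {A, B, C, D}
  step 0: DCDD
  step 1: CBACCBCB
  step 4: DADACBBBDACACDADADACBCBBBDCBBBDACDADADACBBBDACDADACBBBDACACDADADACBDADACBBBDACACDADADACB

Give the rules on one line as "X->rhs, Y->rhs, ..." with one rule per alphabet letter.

  step 0 ⇒ step 1: DCDD ⇒ CB·AC·CB·CB
    C ↦ AC
    D ↦ CB
    A ↦ BBD  (constrained at step 1)
    B ↦ DA  (constrained at step 1)

A->BBD, B->DA, C->AC, D->CB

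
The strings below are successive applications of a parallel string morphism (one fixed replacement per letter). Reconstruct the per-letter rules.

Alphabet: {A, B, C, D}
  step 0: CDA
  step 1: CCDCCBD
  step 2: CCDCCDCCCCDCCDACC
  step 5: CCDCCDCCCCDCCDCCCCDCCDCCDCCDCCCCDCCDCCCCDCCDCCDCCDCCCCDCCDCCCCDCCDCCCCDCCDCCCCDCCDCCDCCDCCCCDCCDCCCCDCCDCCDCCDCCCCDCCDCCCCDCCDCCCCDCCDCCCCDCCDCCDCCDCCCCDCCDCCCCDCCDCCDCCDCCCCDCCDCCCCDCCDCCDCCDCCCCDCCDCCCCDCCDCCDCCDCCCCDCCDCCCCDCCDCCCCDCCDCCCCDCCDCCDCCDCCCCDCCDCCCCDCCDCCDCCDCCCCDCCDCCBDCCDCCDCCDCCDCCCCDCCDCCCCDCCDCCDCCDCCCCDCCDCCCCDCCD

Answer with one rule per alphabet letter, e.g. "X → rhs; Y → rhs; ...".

  step 1 ⇒ step 2: CCDCCBD ⇒ CCD·CCD·CC·CCD·CCD·A·CC
    B ↦ A
    C ↦ CCD
    D ↦ CC
  step 0 ⇒ step 1: CDA ⇒ CCD·CC·BD
    A ↦ BD

A->BD, B->A, C->CCD, D->CC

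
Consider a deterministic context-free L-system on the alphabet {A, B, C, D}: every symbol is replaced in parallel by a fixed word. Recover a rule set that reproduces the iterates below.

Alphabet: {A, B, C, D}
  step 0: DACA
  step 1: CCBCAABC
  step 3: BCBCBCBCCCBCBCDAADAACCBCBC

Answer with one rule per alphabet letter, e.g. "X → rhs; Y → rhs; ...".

A->BC, B->D, C->AA, D->CC

  step 0 ⇒ step 1: DACA ⇒ CC·BC·AA·BC
    A ↦ BC
    C ↦ AA
    D ↦ CC
    B ↦ D  (constrained at step 1)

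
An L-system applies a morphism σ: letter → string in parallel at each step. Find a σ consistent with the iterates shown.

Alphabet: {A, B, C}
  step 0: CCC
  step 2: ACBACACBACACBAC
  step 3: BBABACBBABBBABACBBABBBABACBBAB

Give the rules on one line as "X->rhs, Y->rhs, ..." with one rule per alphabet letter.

A->B, B->AC, C->BAB

  step 2 ⇒ step 3: ACBACACBACACBAC ⇒ B·BAB·AC·B·BAB·B·BAB·AC·B·BAB·B·BAB·AC·B·BAB
    A ↦ B
    B ↦ AC
    C ↦ BAB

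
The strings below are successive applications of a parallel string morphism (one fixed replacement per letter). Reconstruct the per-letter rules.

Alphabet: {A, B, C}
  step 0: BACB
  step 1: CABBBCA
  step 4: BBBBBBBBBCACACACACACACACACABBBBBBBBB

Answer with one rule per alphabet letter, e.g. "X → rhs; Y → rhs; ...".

A->BB, B->CA, C->B

  step 0 ⇒ step 1: BACB ⇒ CA·BB·B·CA
    A ↦ BB
    B ↦ CA
    C ↦ B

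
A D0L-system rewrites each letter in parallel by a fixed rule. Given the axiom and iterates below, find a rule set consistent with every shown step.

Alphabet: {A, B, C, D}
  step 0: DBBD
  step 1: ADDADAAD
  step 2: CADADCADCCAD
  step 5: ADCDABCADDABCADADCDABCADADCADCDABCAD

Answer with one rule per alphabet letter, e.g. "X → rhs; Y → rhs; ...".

A->C, B->DA, C->B, D->AD

  step 1 ⇒ step 2: ADDADAAD ⇒ C·AD·AD·C·AD·C·C·AD
    A ↦ C
    D ↦ AD
  step 0 ⇒ step 1: DBBD ⇒ AD·DA·DA·AD
    B ↦ DA
    C ↦ B  (constrained at step 2)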